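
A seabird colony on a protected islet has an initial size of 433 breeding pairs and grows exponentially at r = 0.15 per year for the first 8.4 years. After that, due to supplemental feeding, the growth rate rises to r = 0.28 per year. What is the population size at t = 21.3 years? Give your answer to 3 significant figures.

Phase 1: N(8.4) = 433·e^(0.15×8.4) = 433·e^1.26 = 1526.51.
Phase 2 runs for 21.3 − 8.4 = 12.9 years at r = 0.28.
N(21.3) = 1526.51·e^(0.28×12.9) = 1526.51·e^3.612 = 56541.9.

56500 breeding pairs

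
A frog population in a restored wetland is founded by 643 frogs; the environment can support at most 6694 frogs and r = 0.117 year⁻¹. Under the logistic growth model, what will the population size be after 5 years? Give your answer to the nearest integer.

1072 frogs

A = (K − N₀)/N₀ = (6694 − 643)/643 = 9.4106.
N(t) = K/(1 + A·e^(−rt)) = 6694/(1 + 9.4106×e^(−0.117×5)).
e^(−0.585) = 0.55711; denominator = 1 + 9.4106×0.55711 = 6.2427.
N = 6694/6.2427 = 1072.29.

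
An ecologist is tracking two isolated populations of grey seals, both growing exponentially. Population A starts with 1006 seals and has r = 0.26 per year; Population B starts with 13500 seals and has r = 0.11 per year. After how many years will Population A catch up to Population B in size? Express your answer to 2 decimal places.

17.31 years

Set 1006·e^(0.26t) = 13500·e^(0.11t).
e^((0.26 − 0.11)t) = 13500/1006 → e^(0.15·t) = 13.419.
0.15·t = ln(13.419) = 2.5967, so t = 2.5967/0.15 = 17.311.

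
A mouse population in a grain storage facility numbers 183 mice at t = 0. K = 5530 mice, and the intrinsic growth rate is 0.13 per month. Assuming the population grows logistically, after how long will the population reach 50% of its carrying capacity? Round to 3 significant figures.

26.0 months

A = (K − N₀)/N₀ = (5530 − 183)/183 = 29.219.
Solve 5530/(1 + 29.219·e^(−0.13t)) = 2765: 1 + 29.219·e^(−0.13t) = 2, so e^(−0.13t) = 0.0342248.
−0.13·t = ln(0.0342248) = -3.3748, so t = 3.3748/0.13 = 25.96.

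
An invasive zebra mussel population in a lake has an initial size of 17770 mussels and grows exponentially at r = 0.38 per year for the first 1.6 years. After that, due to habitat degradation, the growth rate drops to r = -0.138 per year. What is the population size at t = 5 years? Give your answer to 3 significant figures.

20400 mussels

Phase 1: N(1.6) = 17770·e^(0.38×1.6) = 17770·e^0.608 = 32639.1.
Phase 2 runs for 5 − 1.6 = 3.4 years at r = -0.138.
N(5) = 32639.1·e^(-0.138×3.4) = 32639.1·e^-0.4692 = 20415.9.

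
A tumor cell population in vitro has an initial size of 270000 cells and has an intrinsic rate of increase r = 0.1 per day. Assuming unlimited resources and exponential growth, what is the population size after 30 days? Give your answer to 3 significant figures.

N(t) = N₀·e^(rt) = 270000 × e^(0.1×30) = 270000 × e^3.
e^3 ≈ 20.086, so N ≈ 270000 × 20.086 = 5.423095×10^6.

5420000 cells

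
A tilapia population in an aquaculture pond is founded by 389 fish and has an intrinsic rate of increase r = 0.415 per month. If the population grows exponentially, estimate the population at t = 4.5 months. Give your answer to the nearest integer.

2518 fish

N(t) = N₀·e^(rt) = 389 × e^(0.415×4.5) = 389 × e^1.867.
e^1.867 ≈ 6.4721, so N ≈ 389 × 6.4721 = 2517.65.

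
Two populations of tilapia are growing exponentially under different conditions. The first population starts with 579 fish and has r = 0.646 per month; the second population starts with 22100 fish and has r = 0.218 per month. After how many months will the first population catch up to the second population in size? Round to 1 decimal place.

8.5 months

Set 579·e^(0.646t) = 22100·e^(0.218t).
e^((0.646 − 0.218)t) = 22100/579 → e^(0.428·t) = 38.169.
0.428·t = ln(38.169) = 3.642, so t = 3.642/0.428 = 8.5094.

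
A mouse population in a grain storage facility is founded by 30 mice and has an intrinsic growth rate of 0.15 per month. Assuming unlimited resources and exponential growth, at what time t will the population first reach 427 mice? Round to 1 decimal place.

17.7 months

Set N₀·e^(rt) = 427: e^(0.15·t) = 427/30 = 14.233.
0.15·t = ln(14.233) = 2.6556, so t = 2.6556/0.15 = 17.704.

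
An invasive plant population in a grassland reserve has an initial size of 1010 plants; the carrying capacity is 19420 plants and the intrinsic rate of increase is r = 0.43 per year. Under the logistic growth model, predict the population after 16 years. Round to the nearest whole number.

19063 plants

A = (K − N₀)/N₀ = (19420 − 1010)/1010 = 18.228.
N(t) = K/(1 + A·e^(−rt)) = 19420/(1 + 18.228×e^(−0.43×16)).
e^(−6.88) = 0.0010281; denominator = 1 + 18.228×0.0010281 = 1.0187.
N = 19420/1.0187 = 19062.8.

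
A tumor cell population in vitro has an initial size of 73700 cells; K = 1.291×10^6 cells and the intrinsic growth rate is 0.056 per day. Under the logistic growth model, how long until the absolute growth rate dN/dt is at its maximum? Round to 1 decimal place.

50.1 days

Logistic growth is fastest at N = K/2 = 645500.
A = (K − N₀)/N₀ = 16.517. Set K/(1 + A·e^(−rt)) = K/2 → A·e^(−rt) = 1.
e^(−0.056t) = 1/16.517 = 0.0605438, so t = ln(16.517)/0.056 = 2.8044/0.056 = 50.078.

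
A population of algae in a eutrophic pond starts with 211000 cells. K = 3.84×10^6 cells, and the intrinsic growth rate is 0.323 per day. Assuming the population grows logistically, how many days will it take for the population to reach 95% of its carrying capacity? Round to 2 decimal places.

17.92 days

A = (K − N₀)/N₀ = (3.84×10^6 − 211000)/211000 = 17.199.
Solve 3.84×10^6/(1 + 17.199·e^(−0.323t)) = 3.648×10^6: 1 + 17.199·e^(−0.323t) = 1.0526, so e^(−0.323t) = 0.00306014.
−0.323·t = ln(0.00306014) = -5.7893, so t = 5.7893/0.323 = 17.924.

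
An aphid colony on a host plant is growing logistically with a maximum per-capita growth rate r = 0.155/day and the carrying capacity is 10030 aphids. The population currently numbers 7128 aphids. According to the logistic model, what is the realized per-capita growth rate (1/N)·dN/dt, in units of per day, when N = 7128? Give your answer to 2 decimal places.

0.04 per day

(1/N)·dN/dt = r(1 − N/K) = 0.155 × (1 − 7128/10030).
= 0.155 × 0.28933 = 0.044846.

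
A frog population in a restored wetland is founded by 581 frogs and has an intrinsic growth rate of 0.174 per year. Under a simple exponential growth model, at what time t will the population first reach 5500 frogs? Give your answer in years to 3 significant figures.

12.9 years

Set N₀·e^(rt) = 5500: e^(0.174·t) = 5500/581 = 9.4664.
0.174·t = ln(9.4664) = 2.2478, so t = 2.2478/0.174 = 12.918.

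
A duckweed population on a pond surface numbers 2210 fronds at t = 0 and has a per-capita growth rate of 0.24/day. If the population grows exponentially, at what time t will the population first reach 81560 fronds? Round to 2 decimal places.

15.03 days

Set N₀·e^(rt) = 81560: e^(0.24·t) = 81560/2210 = 36.905.
0.24·t = ln(36.905) = 3.6083, so t = 3.6083/0.24 = 15.035.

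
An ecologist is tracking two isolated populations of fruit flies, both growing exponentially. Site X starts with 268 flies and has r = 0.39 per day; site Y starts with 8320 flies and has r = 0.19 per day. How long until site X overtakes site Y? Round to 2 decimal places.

17.18 days

Set 268·e^(0.39t) = 8320·e^(0.19t).
e^((0.39 − 0.19)t) = 8320/268 → e^(0.2·t) = 31.045.
0.2·t = ln(31.045) = 3.4354, so t = 3.4354/0.2 = 17.177.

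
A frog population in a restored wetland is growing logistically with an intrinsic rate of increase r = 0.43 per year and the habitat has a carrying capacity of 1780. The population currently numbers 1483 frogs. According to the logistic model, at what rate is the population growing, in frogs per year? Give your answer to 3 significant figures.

dN/dt = rN(1 − N/K) = 0.43 × 1483 × (1 − 1483/1780).
1 − 1483/1780 = 0.16685; dN/dt = 0.43 × 1483 × 0.16685 = 106.4.

106 frogs per year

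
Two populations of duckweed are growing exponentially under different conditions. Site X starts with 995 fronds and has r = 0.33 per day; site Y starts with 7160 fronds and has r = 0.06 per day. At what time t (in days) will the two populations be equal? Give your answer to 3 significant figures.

Set 995·e^(0.33t) = 7160·e^(0.06t).
e^((0.33 − 0.06)t) = 7160/995 → e^(0.27·t) = 7.196.
0.27·t = ln(7.196) = 1.9735, so t = 1.9735/0.27 = 7.3093.

7.31 days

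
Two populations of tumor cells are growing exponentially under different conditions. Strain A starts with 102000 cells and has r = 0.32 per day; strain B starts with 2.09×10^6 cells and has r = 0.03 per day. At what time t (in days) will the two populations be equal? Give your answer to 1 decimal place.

10.4 days

Set 102000·e^(0.32t) = 2.09×10^6·e^(0.03t).
e^((0.32 − 0.03)t) = 2.09×10^6/102000 → e^(0.29·t) = 20.49.
0.29·t = ln(20.49) = 3.0199, so t = 3.0199/0.29 = 10.414.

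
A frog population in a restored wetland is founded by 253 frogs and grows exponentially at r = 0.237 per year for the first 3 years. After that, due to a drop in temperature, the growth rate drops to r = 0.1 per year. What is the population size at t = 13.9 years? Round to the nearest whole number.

Phase 1: N(3) = 253·e^(0.237×3) = 253·e^0.711 = 515.115.
Phase 2 runs for 13.9 − 3 = 10.9 years at r = 0.1.
N(13.9) = 515.115·e^(0.1×10.9) = 515.115·e^1.09 = 1532.09.

1532 frogs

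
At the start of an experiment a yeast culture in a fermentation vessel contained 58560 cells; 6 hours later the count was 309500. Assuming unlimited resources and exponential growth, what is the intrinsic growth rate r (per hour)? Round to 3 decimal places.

0.277 per hour

From N(t) = N₀·e^(rt): e^(r·6) = 309500/58560 = 5.2852.
r·6 = ln(5.2852) = 1.6649, so r = 1.6649/6 = 0.27748.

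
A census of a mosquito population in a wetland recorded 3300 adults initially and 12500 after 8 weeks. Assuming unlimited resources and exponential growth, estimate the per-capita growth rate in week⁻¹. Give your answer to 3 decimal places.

0.166 per week

From N(t) = N₀·e^(rt): e^(r·8) = 12500/3300 = 3.7879.
r·8 = ln(3.7879) = 1.3318, so r = 1.3318/8 = 0.16648.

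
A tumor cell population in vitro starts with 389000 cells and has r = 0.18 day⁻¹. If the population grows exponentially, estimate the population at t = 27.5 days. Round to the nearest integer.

N(t) = N₀·e^(rt) = 389000 × e^(0.18×27.5) = 389000 × e^4.95.
e^4.95 ≈ 141.17, so N ≈ 389000 × 141.17 = 5.491706×10^7.

54917061 cells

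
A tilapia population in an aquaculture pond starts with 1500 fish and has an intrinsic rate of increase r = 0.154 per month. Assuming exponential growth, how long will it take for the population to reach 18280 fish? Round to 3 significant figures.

Set N₀·e^(rt) = 18280: e^(0.154·t) = 18280/1500 = 12.187.
0.154·t = ln(12.187) = 2.5003, so t = 2.5003/0.154 = 16.236.

16.2 months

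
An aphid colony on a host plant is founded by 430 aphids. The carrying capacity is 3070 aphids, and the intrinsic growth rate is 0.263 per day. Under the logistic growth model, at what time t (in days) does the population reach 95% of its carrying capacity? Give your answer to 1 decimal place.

A = (K − N₀)/N₀ = (3070 − 430)/430 = 6.1395.
Solve 3070/(1 + 6.1395·e^(−0.263t)) = 2916.5: 1 + 6.1395·e^(−0.263t) = 1.0526, so e^(−0.263t) = 0.00857257.
−0.263·t = ln(0.00857257) = -4.7592, so t = 4.7592/0.263 = 18.096.

18.1 days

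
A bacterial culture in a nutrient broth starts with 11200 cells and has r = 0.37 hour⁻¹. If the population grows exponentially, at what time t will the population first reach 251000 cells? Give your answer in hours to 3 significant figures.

8.40 hours

Set N₀·e^(rt) = 251000: e^(0.37·t) = 251000/11200 = 22.411.
0.37·t = ln(22.411) = 3.1095, so t = 3.1095/0.37 = 8.4042.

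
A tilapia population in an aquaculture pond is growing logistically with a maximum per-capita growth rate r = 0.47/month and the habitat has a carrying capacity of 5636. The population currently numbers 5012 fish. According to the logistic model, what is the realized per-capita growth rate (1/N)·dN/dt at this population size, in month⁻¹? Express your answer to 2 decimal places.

0.05 per month

(1/N)·dN/dt = r(1 − N/K) = 0.47 × (1 − 5012/5636).
= 0.47 × 0.11072 = 0.052037.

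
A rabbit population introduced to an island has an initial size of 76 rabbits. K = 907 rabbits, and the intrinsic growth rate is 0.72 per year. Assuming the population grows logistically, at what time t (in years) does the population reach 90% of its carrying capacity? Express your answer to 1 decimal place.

6.4 years

A = (K − N₀)/N₀ = (907 − 76)/76 = 10.934.
Solve 907/(1 + 10.934·e^(−0.72t)) = 816.3: 1 + 10.934·e^(−0.72t) = 1.1111, so e^(−0.72t) = 0.0101618.
−0.72·t = ln(0.0101618) = -4.5891, so t = 4.5891/0.72 = 6.3738.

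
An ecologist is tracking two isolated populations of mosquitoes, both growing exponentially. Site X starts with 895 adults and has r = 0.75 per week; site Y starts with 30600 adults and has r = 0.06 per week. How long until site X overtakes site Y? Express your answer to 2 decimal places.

Set 895·e^(0.75t) = 30600·e^(0.06t).
e^((0.75 − 0.06)t) = 30600/895 → e^(0.69·t) = 34.19.
0.69·t = ln(34.19) = 3.5319, so t = 3.5319/0.69 = 5.1187.

5.12 weeks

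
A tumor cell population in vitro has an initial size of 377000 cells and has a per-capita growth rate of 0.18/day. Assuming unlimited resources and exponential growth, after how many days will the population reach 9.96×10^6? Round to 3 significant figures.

18.2 days

Set N₀·e^(rt) = 9.96×10^6: e^(0.18·t) = 9.96×10^6/377000 = 26.419.
0.18·t = ln(26.419) = 3.2741, so t = 3.2741/0.18 = 18.189.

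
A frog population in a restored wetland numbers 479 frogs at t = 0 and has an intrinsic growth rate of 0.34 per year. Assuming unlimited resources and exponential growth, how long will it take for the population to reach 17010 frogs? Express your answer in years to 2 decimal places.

Set N₀·e^(rt) = 17010: e^(0.34·t) = 17010/479 = 35.511.
0.34·t = ln(35.511) = 3.5699, so t = 3.5699/0.34 = 10.5.

10.50 years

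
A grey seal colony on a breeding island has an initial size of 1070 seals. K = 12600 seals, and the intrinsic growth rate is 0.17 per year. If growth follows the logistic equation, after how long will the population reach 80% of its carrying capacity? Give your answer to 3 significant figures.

22.1 years

A = (K − N₀)/N₀ = (12600 − 1070)/1070 = 10.776.
Solve 12600/(1 + 10.776·e^(−0.17t)) = 10080: 1 + 10.776·e^(−0.17t) = 1.25, so e^(−0.17t) = 0.0232003.
−0.17·t = ln(0.0232003) = -3.7636, so t = 3.7636/0.17 = 22.139.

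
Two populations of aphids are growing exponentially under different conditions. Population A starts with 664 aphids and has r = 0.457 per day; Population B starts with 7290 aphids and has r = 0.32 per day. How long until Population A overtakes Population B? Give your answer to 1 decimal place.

Set 664·e^(0.457t) = 7290·e^(0.32t).
e^((0.457 − 0.32)t) = 7290/664 → e^(0.137·t) = 10.979.
0.137·t = ln(10.979) = 2.396, so t = 2.396/0.137 = 17.489.

17.5 days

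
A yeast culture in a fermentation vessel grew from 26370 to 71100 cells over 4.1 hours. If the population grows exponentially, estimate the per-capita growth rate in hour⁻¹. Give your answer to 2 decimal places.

0.24 per hour

From N(t) = N₀·e^(rt): e^(r·4.1) = 71100/26370 = 2.6962.
r·4.1 = ln(2.6962) = 0.99186, so r = 0.99186/4.1 = 0.24192.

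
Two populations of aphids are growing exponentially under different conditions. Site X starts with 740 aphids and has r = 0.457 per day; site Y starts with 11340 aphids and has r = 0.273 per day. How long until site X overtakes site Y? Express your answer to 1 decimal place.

Set 740·e^(0.457t) = 11340·e^(0.273t).
e^((0.457 − 0.273)t) = 11340/740 → e^(0.184·t) = 15.324.
0.184·t = ln(15.324) = 2.7294, so t = 2.7294/0.184 = 14.834.

14.8 days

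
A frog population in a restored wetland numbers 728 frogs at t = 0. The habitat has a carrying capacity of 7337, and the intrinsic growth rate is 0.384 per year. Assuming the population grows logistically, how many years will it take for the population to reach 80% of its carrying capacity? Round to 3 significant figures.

A = (K − N₀)/N₀ = (7337 − 728)/728 = 9.0783.
Solve 7337/(1 + 9.0783·e^(−0.384t)) = 5869.6: 1 + 9.0783·e^(−0.384t) = 1.25, so e^(−0.384t) = 0.0275382.
−0.384·t = ln(0.0275382) = -3.5922, so t = 3.5922/0.384 = 9.3546.

9.35 years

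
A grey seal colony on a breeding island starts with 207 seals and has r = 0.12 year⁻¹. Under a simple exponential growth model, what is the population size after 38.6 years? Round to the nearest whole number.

N(t) = N₀·e^(rt) = 207 × e^(0.12×38.6) = 207 × e^4.632.
e^4.632 ≈ 102.72, so N ≈ 207 × 102.72 = 21262.9.

21263 seals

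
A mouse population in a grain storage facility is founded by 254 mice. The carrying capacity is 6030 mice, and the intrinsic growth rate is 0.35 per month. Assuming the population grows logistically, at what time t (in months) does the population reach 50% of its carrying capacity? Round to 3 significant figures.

8.93 months

A = (K − N₀)/N₀ = (6030 − 254)/254 = 22.74.
Solve 6030/(1 + 22.74·e^(−0.35t)) = 3015: 1 + 22.74·e^(−0.35t) = 2, so e^(−0.35t) = 0.0439751.
−0.35·t = ln(0.0439751) = -3.1241, so t = 3.1241/0.35 = 8.9261.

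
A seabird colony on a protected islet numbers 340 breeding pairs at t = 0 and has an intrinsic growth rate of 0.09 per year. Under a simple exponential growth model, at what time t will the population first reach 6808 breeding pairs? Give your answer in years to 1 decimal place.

33.3 years

Set N₀·e^(rt) = 6808: e^(0.09·t) = 6808/340 = 20.024.
0.09·t = ln(20.024) = 2.9969, so t = 2.9969/0.09 = 33.299.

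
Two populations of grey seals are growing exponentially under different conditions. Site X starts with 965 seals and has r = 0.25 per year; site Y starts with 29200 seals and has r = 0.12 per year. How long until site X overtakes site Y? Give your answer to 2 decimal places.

26.23 years

Set 965·e^(0.25t) = 29200·e^(0.12t).
e^((0.25 − 0.12)t) = 29200/965 → e^(0.13·t) = 30.259.
0.13·t = ln(30.259) = 3.4098, so t = 3.4098/0.13 = 26.229.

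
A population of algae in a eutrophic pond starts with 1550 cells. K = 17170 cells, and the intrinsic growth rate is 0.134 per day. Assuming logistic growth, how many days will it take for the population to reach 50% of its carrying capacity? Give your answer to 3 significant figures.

A = (K − N₀)/N₀ = (17170 − 1550)/1550 = 10.077.
Solve 17170/(1 + 10.077·e^(−0.134t)) = 8585: 1 + 10.077·e^(−0.134t) = 2, so e^(−0.134t) = 0.0992318.
−0.134·t = ln(0.0992318) = -2.3103, so t = 2.3103/0.134 = 17.241.

17.2 days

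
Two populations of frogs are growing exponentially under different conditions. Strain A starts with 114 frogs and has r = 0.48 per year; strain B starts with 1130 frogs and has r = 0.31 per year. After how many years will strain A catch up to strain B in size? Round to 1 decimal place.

Set 114·e^(0.48t) = 1130·e^(0.31t).
e^((0.48 − 0.31)t) = 1130/114 → e^(0.17·t) = 9.9123.
0.17·t = ln(9.9123) = 2.2938, so t = 2.2938/0.17 = 13.493.

13.5 years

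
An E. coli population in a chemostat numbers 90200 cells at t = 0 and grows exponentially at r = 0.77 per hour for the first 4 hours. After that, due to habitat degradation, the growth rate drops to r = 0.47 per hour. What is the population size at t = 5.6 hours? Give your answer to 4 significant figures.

Phase 1: N(4) = 90200·e^(0.77×4) = 90200·e^3.08 = 1.962608×10^6.
Phase 2 runs for 5.6 − 4 = 1.6 hours at r = 0.47.
N(5.6) = 1.962608×10^6·e^(0.47×1.6) = 1.962608×10^6·e^0.752 = 4.163159×10^6.

4163000 cells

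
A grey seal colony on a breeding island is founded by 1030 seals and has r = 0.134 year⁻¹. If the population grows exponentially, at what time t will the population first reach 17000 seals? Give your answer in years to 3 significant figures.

20.9 years

Set N₀·e^(rt) = 17000: e^(0.134·t) = 17000/1030 = 16.505.
0.134·t = ln(16.505) = 2.8037, so t = 2.8037/0.134 = 20.923.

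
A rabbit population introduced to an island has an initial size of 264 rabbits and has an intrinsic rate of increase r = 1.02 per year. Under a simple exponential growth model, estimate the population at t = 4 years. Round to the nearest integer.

15614 rabbits

N(t) = N₀·e^(rt) = 264 × e^(1.02×4) = 264 × e^4.08.
e^4.08 ≈ 59.145, so N ≈ 264 × 59.145 = 15614.4.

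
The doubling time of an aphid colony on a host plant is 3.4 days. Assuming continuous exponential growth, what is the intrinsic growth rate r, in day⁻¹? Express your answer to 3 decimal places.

0.204 per day

r = ln(2)/t_d = 0.6931/3.4 = 0.20387.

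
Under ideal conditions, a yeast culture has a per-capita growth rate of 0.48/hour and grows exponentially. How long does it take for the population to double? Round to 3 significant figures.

1.44 hours

Doubling time t_d = ln(2)/r = 0.6931/0.48 = 1.4441.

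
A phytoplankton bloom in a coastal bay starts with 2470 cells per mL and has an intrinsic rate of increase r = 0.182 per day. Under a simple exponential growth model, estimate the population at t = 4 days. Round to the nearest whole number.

N(t) = N₀·e^(rt) = 2470 × e^(0.182×4) = 2470 × e^0.728.
e^0.728 ≈ 2.0709, so N ≈ 2470 × 2.0709 = 5115.21.

5115 cells per mL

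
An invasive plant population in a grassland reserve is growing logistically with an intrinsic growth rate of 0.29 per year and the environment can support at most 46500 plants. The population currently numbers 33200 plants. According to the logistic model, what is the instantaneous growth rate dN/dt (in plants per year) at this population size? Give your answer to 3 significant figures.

dN/dt = rN(1 − N/K) = 0.29 × 33200 × (1 − 33200/46500).
1 − 33200/46500 = 0.28602; dN/dt = 0.29 × 33200 × 0.28602 = 2753.8.

2750 plants per year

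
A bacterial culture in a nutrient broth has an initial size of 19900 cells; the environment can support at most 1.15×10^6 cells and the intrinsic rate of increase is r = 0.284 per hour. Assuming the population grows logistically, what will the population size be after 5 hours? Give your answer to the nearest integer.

A = (K − N₀)/N₀ = (1.15×10^6 − 19900)/19900 = 56.789.
N(t) = K/(1 + A·e^(−rt)) = 1.15×10^6/(1 + 56.789×e^(−0.284×5)).
e^(−1.42) = 0.24171; denominator = 1 + 56.789×0.24171 = 14.727.
N = 1.15×10^6/14.727 = 78089.5.

78090 cells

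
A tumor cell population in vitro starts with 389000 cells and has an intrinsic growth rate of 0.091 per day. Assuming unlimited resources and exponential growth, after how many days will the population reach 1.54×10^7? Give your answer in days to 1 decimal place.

Set N₀·e^(rt) = 1.54×10^7: e^(0.091·t) = 1.54×10^7/389000 = 39.589.
0.091·t = ln(39.589) = 3.6785, so t = 3.6785/0.091 = 40.424.

40.4 days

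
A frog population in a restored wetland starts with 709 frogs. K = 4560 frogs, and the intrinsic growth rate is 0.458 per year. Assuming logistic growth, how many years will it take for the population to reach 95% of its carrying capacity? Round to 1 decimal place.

A = (K − N₀)/N₀ = (4560 − 709)/709 = 5.4316.
Solve 4560/(1 + 5.4316·e^(−0.458t)) = 4332: 1 + 5.4316·e^(−0.458t) = 1.0526, so e^(−0.458t) = 0.0096899.
−0.458·t = ln(0.0096899) = -4.6367, so t = 4.6367/0.458 = 10.124.

10.1 years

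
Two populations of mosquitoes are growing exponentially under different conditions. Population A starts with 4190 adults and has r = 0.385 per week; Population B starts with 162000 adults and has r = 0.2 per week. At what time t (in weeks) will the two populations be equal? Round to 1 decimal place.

19.8 weeks

Set 4190·e^(0.385t) = 162000·e^(0.2t).
e^((0.385 − 0.2)t) = 162000/4190 → e^(0.185·t) = 38.663.
0.185·t = ln(38.663) = 3.6549, so t = 3.6549/0.185 = 19.756.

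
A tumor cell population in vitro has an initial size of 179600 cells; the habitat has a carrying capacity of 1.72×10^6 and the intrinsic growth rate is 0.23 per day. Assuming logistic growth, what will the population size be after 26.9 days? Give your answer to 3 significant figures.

1690000 cells

A = (K − N₀)/N₀ = (1.72×10^6 − 179600)/179600 = 8.5768.
N(t) = K/(1 + A·e^(−rt)) = 1.72×10^6/(1 + 8.5768×e^(−0.23×26.9)).
e^(−6.187) = 0.002056; denominator = 1 + 8.5768×0.002056 = 1.0176.
N = 1.72×10^6/1.0176 = 1.690195×10^6.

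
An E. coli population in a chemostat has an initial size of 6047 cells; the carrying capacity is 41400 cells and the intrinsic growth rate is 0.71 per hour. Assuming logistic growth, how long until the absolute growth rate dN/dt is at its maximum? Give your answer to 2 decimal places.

Logistic growth is fastest at N = K/2 = 20700.
A = (K − N₀)/N₀ = 5.8464. Set K/(1 + A·e^(−rt)) = K/2 → A·e^(−rt) = 1.
e^(−0.71t) = 1/5.8464 = 0.171046, so t = ln(5.8464)/0.71 = 1.7658/0.71 = 2.4871.

2.49 hours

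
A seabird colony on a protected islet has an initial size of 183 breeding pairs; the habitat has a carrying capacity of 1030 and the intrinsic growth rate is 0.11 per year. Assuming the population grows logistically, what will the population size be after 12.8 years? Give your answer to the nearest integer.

483 breeding pairs

A = (K − N₀)/N₀ = (1030 − 183)/183 = 4.6284.
N(t) = K/(1 + A·e^(−rt)) = 1030/(1 + 4.6284×e^(−0.11×12.8)).
e^(−1.408) = 0.24463; denominator = 1 + 4.6284×0.24463 = 2.1323.
N = 1030/2.1323 = 483.056.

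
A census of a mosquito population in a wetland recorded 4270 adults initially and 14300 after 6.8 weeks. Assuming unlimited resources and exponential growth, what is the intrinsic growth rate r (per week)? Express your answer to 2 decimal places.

0.18 per week

From N(t) = N₀·e^(rt): e^(r·6.8) = 14300/4270 = 3.3489.
r·6.8 = ln(3.3489) = 1.2086, so r = 1.2086/6.8 = 0.17774.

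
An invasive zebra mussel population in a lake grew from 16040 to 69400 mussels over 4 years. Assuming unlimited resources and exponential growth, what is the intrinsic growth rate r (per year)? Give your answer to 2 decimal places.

From N(t) = N₀·e^(rt): e^(r·4) = 69400/16040 = 4.3267.
r·4 = ln(4.3267) = 1.4648, so r = 1.4648/4 = 0.3662.

0.37 per year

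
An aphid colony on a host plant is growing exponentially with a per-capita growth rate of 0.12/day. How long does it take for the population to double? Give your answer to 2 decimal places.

5.78 days

Doubling time t_d = ln(2)/r = 0.6931/0.12 = 5.7762.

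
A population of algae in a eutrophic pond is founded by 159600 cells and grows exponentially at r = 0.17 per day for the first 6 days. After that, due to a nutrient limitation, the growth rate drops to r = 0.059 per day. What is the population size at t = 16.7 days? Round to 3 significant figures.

Phase 1: N(6) = 159600·e^(0.17×6) = 159600·e^1.02 = 442602.
Phase 2 runs for 16.7 − 6 = 10.7 days at r = 0.059.
N(16.7) = 442602·e^(0.059×10.7) = 442602·e^0.6313 = 832115.

832000 cells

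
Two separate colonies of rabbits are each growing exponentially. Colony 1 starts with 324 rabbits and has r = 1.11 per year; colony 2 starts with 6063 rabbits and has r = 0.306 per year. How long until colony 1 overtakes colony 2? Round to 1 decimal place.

Set 324·e^(1.11t) = 6063·e^(0.306t).
e^((1.11 − 0.306)t) = 6063/324 → e^(0.804·t) = 18.713.
0.804·t = ln(18.713) = 2.9292, so t = 2.9292/0.804 = 3.6433.

3.6 years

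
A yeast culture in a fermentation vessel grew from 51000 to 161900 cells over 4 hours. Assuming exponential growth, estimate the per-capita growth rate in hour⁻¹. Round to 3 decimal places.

From N(t) = N₀·e^(rt): e^(r·4) = 161900/51000 = 3.1745.
r·4 = ln(3.1745) = 1.1552, so r = 1.1552/4 = 0.28879.

0.289 per hour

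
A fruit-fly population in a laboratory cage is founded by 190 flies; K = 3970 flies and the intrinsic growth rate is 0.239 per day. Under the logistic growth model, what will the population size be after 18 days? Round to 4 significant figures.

A = (K − N₀)/N₀ = (3970 − 190)/190 = 19.895.
N(t) = K/(1 + A·e^(−rt)) = 3970/(1 + 19.895×e^(−0.239×18)).
e^(−4.302) = 0.013541; denominator = 1 + 19.895×0.013541 = 1.2694.
N = 3970/1.2694 = 3127.45.

3127 flies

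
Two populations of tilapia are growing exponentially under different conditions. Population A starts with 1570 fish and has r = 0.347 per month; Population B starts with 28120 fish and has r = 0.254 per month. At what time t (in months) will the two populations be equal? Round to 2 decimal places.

Set 1570·e^(0.347t) = 28120·e^(0.254t).
e^((0.347 − 0.254)t) = 28120/1570 → e^(0.093·t) = 17.911.
0.093·t = ln(17.911) = 2.8854, so t = 2.8854/0.093 = 31.026.

31.03 months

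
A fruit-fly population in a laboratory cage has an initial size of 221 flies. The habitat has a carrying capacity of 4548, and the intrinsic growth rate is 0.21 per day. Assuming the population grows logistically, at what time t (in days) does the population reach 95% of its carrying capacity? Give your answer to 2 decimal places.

28.19 days

A = (K − N₀)/N₀ = (4548 − 221)/221 = 19.579.
Solve 4548/(1 + 19.579·e^(−0.21t)) = 4320.6: 1 + 19.579·e^(−0.21t) = 1.0526, so e^(−0.21t) = 0.00268814.
−0.21·t = ln(0.00268814) = -5.9189, so t = 5.9189/0.21 = 28.185.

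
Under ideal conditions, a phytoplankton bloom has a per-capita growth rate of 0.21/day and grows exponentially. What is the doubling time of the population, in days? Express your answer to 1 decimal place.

Doubling time t_d = ln(2)/r = 0.6931/0.21 = 3.3007.

3.3 days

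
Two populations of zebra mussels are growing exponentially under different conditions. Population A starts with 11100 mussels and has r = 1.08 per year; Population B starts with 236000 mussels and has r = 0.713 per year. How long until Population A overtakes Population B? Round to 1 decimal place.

8.3 years

Set 11100·e^(1.08t) = 236000·e^(0.713t).
e^((1.08 − 0.713)t) = 236000/11100 → e^(0.367·t) = 21.261.
0.367·t = ln(21.261) = 3.0569, so t = 3.0569/0.367 = 8.3294.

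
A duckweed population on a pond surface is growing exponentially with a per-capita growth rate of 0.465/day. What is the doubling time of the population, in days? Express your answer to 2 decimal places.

Doubling time t_d = ln(2)/r = 0.6931/0.465 = 1.4906.

1.49 days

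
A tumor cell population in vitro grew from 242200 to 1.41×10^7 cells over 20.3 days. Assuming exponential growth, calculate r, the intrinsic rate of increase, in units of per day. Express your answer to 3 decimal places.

From N(t) = N₀·e^(rt): e^(r·20.3) = 1.41×10^7/242200 = 58.216.
r·20.3 = ln(58.216) = 4.0642, so r = 4.0642/20.3 = 0.20021.

0.200 per day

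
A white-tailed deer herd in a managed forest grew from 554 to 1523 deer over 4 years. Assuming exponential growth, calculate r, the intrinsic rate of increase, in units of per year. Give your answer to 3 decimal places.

From N(t) = N₀·e^(rt): e^(r·4) = 1523/554 = 2.7491.
r·4 = ln(2.7491) = 1.0113, so r = 1.0113/4 = 0.25282.

0.253 per year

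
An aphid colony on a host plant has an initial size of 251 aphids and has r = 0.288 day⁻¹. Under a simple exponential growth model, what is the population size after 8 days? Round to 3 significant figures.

2510 aphids

N(t) = N₀·e^(rt) = 251 × e^(0.288×8) = 251 × e^2.304.
e^2.304 ≈ 10.014, so N ≈ 251 × 10.014 = 2513.55.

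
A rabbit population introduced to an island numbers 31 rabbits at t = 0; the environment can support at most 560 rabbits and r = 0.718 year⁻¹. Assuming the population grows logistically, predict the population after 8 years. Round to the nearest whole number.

531 rabbits

A = (K − N₀)/N₀ = (560 − 31)/31 = 17.065.
N(t) = K/(1 + A·e^(−rt)) = 560/(1 + 17.065×e^(−0.718×8)).
e^(−5.744) = 0.0032019; denominator = 1 + 17.065×0.0032019 = 1.0546.
N = 560/1.0546 = 530.987.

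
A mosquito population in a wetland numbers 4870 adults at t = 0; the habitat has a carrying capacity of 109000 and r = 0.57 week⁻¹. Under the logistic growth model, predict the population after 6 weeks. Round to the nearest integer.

64138 adults

A = (K − N₀)/N₀ = (109000 − 4870)/4870 = 21.382.
N(t) = K/(1 + A·e^(−rt)) = 109000/(1 + 21.382×e^(−0.57×6)).
e^(−3.42) = 0.032712; denominator = 1 + 21.382×0.032712 = 1.6995.
N = 109000/1.6995 = 64138.2.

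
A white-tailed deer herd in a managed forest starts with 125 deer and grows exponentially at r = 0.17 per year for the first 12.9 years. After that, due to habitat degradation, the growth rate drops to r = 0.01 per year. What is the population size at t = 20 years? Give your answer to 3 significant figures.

Phase 1: N(12.9) = 125·e^(0.17×12.9) = 125·e^2.193 = 1120.26.
Phase 2 runs for 20 − 12.9 = 7.1 years at r = 0.01.
N(20) = 1120.26·e^(0.01×7.1) = 1120.26·e^0.071 = 1202.69.

1200 deer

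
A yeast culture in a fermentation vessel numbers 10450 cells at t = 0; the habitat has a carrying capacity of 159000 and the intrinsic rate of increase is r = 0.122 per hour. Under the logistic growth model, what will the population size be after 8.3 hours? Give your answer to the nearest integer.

A = (K − N₀)/N₀ = (159000 − 10450)/10450 = 14.215.
N(t) = K/(1 + A·e^(−rt)) = 159000/(1 + 14.215×e^(−0.122×8.3)).
e^(−1.013) = 0.36327; denominator = 1 + 14.215×0.36327 = 6.164.
N = 159000/6.164 = 25794.8.

25795 cells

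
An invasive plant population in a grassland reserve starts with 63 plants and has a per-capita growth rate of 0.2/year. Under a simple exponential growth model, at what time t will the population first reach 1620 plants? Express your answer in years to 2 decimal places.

Set N₀·e^(rt) = 1620: e^(0.2·t) = 1620/63 = 25.714.
0.2·t = ln(25.714) = 3.247, so t = 3.247/0.2 = 16.235.

16.24 years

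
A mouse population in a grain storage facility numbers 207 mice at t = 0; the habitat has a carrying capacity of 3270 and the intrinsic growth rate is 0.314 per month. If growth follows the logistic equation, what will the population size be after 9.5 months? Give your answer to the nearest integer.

1869 mice

A = (K − N₀)/N₀ = (3270 − 207)/207 = 14.797.
N(t) = K/(1 + A·e^(−rt)) = 3270/(1 + 14.797×e^(−0.314×9.5)).
e^(−2.983) = 0.050641; denominator = 1 + 14.797×0.050641 = 1.7493.
N = 3270/1.7493 = 1869.28.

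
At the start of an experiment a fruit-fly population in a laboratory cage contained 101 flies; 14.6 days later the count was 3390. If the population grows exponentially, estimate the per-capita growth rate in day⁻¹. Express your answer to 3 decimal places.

0.241 per day

From N(t) = N₀·e^(rt): e^(r·14.6) = 3390/101 = 33.564.
r·14.6 = ln(33.564) = 3.5135, so r = 3.5135/14.6 = 0.24065.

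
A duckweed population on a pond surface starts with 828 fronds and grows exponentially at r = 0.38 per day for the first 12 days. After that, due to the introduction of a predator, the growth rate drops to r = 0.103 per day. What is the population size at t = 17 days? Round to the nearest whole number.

132457 fronds

Phase 1: N(12) = 828·e^(0.38×12) = 828·e^4.56 = 79143.1.
Phase 2 runs for 17 − 12 = 5 days at r = 0.103.
N(17) = 79143.1·e^(0.103×5) = 79143.1·e^0.515 = 132457.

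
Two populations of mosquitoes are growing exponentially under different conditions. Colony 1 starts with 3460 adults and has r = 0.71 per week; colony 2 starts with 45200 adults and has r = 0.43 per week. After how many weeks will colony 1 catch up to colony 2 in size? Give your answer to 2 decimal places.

Set 3460·e^(0.71t) = 45200·e^(0.43t).
e^((0.71 − 0.43)t) = 45200/3460 → e^(0.28·t) = 13.064.
0.28·t = ln(13.064) = 2.5698, so t = 2.5698/0.28 = 9.178.

9.18 weeks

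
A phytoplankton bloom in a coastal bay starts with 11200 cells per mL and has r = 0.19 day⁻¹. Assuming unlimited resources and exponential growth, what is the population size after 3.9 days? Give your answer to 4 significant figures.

23500 cells per mL

N(t) = N₀·e^(rt) = 11200 × e^(0.19×3.9) = 11200 × e^0.741.
e^0.741 ≈ 2.098, so N ≈ 11200 × 2.098 = 23498.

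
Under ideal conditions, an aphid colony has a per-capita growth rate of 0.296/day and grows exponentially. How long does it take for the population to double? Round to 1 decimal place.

2.3 days

Doubling time t_d = ln(2)/r = 0.6931/0.296 = 2.3417.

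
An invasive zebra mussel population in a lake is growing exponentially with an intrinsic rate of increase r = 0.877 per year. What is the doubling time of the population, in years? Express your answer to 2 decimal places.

Doubling time t_d = ln(2)/r = 0.6931/0.877 = 0.79036.

0.79 years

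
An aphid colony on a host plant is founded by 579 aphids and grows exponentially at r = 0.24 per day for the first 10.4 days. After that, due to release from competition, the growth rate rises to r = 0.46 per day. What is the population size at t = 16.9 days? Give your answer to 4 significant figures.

139700 aphids

Phase 1: N(10.4) = 579·e^(0.24×10.4) = 579·e^2.496 = 7025.51.
Phase 2 runs for 16.9 − 10.4 = 6.5 days at r = 0.46.
N(16.9) = 7025.51·e^(0.46×6.5) = 7025.51·e^2.99 = 139707.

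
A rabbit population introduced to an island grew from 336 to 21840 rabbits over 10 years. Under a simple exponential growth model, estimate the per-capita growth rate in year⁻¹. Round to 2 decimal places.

From N(t) = N₀·e^(rt): e^(r·10) = 21840/336 = 65.
r·10 = ln(65) = 4.1744, so r = 4.1744/10 = 0.41744.

0.42 per year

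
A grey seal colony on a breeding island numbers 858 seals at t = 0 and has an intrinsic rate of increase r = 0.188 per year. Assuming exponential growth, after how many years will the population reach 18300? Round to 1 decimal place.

16.3 years

Set N₀·e^(rt) = 18300: e^(0.188·t) = 18300/858 = 21.329.
0.188·t = ln(21.329) = 3.0601, so t = 3.0601/0.188 = 16.277.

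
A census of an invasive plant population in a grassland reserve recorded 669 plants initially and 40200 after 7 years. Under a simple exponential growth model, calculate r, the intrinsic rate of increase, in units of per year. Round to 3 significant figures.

From N(t) = N₀·e^(rt): e^(r·7) = 40200/669 = 60.09.
r·7 = ln(60.09) = 4.0958, so r = 4.0958/7 = 0.58512.

0.585 per year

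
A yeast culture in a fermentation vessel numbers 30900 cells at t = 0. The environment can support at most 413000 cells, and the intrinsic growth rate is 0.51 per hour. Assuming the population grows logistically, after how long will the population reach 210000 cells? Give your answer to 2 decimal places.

A = (K − N₀)/N₀ = (413000 − 30900)/30900 = 12.366.
Solve 413000/(1 + 12.366·e^(−0.51t)) = 210000: 1 + 12.366·e^(−0.51t) = 1.9667, so e^(−0.51t) = 0.0781733.
−0.51·t = ln(0.0781733) = -2.5488, so t = 2.5488/0.51 = 4.9977.

5.00 hours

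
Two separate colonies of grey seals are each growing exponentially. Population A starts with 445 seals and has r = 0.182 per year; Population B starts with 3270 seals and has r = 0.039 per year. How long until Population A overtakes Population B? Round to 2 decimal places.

13.95 years

Set 445·e^(0.182t) = 3270·e^(0.039t).
e^((0.182 − 0.039)t) = 3270/445 → e^(0.143·t) = 7.3483.
0.143·t = ln(7.3483) = 1.9945, so t = 1.9945/0.143 = 13.947.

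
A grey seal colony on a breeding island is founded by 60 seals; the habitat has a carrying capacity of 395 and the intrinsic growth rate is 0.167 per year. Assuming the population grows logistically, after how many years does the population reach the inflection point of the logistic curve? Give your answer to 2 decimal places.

10.30 years

Logistic growth is fastest at N = K/2 = 197.5.
A = (K − N₀)/N₀ = 5.5833. Set K/(1 + A·e^(−rt)) = K/2 → A·e^(−rt) = 1.
e^(−0.167t) = 1/5.5833 = 0.179104, so t = ln(5.5833)/0.167 = 1.7198/0.167 = 10.298.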